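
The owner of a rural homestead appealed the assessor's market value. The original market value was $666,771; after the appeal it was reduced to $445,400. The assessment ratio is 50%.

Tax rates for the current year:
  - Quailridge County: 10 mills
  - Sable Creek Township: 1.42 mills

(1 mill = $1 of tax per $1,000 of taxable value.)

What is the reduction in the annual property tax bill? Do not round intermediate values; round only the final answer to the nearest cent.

$1,264.03

Old assessed value = $666,771 × 0.5 = $333,385.5
New assessed value = $445,400 × 0.5 = $222,700
Combined rate = 0.01 + 0.00142 = 0.01142
Old tax = $333,385.5 × 0.01142 = $3,807.26241
New tax = $222,700 × 0.01142 = $2,543.234
Reduction = $3,807.26241 − $2,543.234 = $1,264.02841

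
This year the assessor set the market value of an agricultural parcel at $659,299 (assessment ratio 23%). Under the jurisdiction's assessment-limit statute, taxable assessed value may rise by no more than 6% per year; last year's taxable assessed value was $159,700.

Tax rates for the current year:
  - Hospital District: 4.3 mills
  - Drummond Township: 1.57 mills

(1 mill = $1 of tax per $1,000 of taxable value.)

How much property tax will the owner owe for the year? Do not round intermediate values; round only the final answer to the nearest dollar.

Uncapped assessed value = $659,299 × 0.23 = $151,638.77
Cap limit = $159,700 × 1.06 = $169,282
Taxable assessed value = min($151,638.77, $169,282) = $151,638.77 (cap does not bind)
Hospital District: $151,638.77 × 0.0043 = $652.046711
Drummond Township: $151,638.77 × 0.00157 = $238.0728689
Total = $890.1195799

$890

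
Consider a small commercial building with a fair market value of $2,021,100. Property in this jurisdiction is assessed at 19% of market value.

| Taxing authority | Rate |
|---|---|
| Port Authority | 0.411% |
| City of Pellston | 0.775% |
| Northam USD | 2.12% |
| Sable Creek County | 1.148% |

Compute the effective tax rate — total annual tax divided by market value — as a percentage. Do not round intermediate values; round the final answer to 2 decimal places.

0.85%

Assessed value = $2,021,100 × 0.19 = $384,009
Port Authority: $384,009 × 0.00411 = $1,578.27699
City of Pellston: $384,009 × 0.00775 = $2,976.06975
Northam USD: $384,009 × 0.0212 = $8,140.9908
Sable Creek County: $384,009 × 0.01148 = $4,408.42332
Total tax = $17,103.76086
Effective rate = $17,103.76086 ÷ $2,021,100 = 0.85% of market value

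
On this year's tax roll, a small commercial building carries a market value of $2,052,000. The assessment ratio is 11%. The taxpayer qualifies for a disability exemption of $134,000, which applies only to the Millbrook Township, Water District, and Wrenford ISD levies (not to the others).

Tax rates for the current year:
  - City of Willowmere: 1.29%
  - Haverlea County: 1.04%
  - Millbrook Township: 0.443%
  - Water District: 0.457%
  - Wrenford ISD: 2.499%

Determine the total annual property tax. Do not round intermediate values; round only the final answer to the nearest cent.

Assessed value = $2,052,000 × 0.11 = $225,720
City of Willowmere: $225,720 × 0.0129 = $2,911.788
Haverlea County: $225,720 × 0.0104 = $2,347.488
Millbrook Township: ($225,720 − $134,000) × 0.00443 = $91,720 × 0.00443 = $406.3196
Water District: ($225,720 − $134,000) × 0.00457 = $91,720 × 0.00457 = $419.1604
Wrenford ISD: ($225,720 − $134,000) × 0.02499 = $91,720 × 0.02499 = $2,292.0828
Total = $8,376.8388

$8,376.84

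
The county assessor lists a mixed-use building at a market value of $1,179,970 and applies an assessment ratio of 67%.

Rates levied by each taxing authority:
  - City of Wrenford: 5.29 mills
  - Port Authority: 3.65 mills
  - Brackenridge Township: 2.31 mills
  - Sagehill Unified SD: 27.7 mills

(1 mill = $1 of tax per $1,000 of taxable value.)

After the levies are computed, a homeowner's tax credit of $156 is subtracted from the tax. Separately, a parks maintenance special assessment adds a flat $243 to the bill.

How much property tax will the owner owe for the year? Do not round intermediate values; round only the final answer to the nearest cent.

$30,880.09

Assessed value = $1,179,970 × 0.67 = $790,579.9
City of Wrenford: $790,579.9 × 0.00529 = $4,182.167671
Port Authority: $790,579.9 × 0.00365 = $2,885.616635
Brackenridge Township: $790,579.9 × 0.00231 = $1,826.239569
Sagehill Unified SD: $790,579.9 × 0.0277 = $21,899.06323
Levies subtotal = $30,793.087105
After credit = $30,793.087105 − $156 = $30,637.087105
Total = $30,637.087105 + $243 = $30,880.087105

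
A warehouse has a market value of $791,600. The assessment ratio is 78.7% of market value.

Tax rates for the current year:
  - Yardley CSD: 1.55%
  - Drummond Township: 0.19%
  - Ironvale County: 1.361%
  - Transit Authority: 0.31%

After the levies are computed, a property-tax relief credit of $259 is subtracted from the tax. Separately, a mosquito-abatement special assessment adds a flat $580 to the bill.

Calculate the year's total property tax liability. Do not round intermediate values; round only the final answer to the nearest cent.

Assessed value = $791,600 × 0.787 = $622,989.2
Yardley CSD: $622,989.2 × 0.0155 = $9,656.3326
Drummond Township: $622,989.2 × 0.0019 = $1,183.67948
Ironvale County: $622,989.2 × 0.01361 = $8,478.883012
Transit Authority: $622,989.2 × 0.0031 = $1,931.26652
Levies subtotal = $21,250.161612
After credit = $21,250.161612 − $259 = $20,991.161612
Total = $20,991.161612 + $580 = $21,571.161612

$21,571.16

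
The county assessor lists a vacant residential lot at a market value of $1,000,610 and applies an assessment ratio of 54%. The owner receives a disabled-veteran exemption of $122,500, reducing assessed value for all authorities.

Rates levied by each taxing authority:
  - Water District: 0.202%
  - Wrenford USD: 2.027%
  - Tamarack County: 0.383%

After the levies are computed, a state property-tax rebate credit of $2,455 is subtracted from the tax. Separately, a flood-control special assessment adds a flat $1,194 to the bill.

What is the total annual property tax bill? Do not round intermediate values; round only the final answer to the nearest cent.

$9,652.70

Assessed value = $1,000,610 × 0.54 = $540,329.4
Taxable value = $540,329.4 − $122,500 = $417,829.4
Water District: $417,829.4 × 0.00202 = $844.015388
Wrenford USD: $417,829.4 × 0.02027 = $8,469.401938
Tamarack County: $417,829.4 × 0.00383 = $1,600.286602
Levies subtotal = $10,913.703928
After credit = $10,913.703928 − $2,455 = $8,458.703928
Total = $8,458.703928 + $1,194 = $9,652.703928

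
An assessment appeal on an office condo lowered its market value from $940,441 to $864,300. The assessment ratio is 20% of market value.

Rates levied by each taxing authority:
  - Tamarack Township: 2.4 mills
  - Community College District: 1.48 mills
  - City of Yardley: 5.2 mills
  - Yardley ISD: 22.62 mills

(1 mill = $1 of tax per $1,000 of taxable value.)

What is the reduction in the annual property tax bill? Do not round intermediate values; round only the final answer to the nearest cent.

Old assessed value = $940,441 × 0.2 = $188,088.2
New assessed value = $864,300 × 0.2 = $172,860
Combined rate = 0.0024 + 0.00148 + 0.0052 + 0.02262 = 0.0317
Old tax = $188,088.2 × 0.0317 = $5,962.39594
New tax = $172,860 × 0.0317 = $5,479.662
Reduction = $5,962.39594 − $5,479.662 = $482.73394

$482.73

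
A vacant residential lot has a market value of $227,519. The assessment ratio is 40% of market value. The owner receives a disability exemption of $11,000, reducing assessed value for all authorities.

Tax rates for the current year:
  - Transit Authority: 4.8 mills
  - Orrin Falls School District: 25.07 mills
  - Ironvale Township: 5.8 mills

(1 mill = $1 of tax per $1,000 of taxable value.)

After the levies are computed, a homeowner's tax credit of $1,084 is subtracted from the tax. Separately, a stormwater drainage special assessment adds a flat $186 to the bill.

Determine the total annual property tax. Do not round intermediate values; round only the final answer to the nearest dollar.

Assessed value = $227,519 × 0.4 = $91,007.6
Taxable value = $91,007.6 − $11,000 = $80,007.6
Transit Authority: $80,007.6 × 0.0048 = $384.03648
Orrin Falls School District: $80,007.6 × 0.02507 = $2,005.790532
Ironvale Township: $80,007.6 × 0.0058 = $464.04408
Levies subtotal = $2,853.871092
After credit = $2,853.871092 − $1,084 = $1,769.871092
Total = $1,769.871092 + $186 = $1,955.871092

$1,956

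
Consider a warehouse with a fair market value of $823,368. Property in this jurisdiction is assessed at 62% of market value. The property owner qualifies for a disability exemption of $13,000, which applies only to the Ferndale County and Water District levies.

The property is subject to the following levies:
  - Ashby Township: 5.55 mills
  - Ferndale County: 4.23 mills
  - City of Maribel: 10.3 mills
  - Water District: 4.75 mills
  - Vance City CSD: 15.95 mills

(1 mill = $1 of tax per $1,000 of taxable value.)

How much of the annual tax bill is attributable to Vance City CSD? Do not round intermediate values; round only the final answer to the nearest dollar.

Assessed value = $823,368 × 0.62 = $510,488.16
Vance City CSD taxable value = $510,488.16 (exemption does not apply)
Vance City CSD levy = $510,488.16 × 0.01595 = $8,142.286152

$8,142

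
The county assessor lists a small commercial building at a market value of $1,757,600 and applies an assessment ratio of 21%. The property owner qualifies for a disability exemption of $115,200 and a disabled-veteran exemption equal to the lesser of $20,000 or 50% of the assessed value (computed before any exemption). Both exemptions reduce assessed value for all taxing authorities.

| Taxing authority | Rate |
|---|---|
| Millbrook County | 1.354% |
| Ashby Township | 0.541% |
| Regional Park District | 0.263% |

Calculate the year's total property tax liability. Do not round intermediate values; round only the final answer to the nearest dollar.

$5,047

Assessed value = $1,757,600 × 0.21 = $369,096
Disabled-veteran exemption = min($20,000, 50% × $369,096) = min($20,000, $184,548) = $20,000 (dollar cap binds)
Taxable value = $369,096 − $115,200 − $20,000 = $233,896
Millbrook County: $233,896 × 0.01354 = $3,166.95184
Ashby Township: $233,896 × 0.00541 = $1,265.37736
Regional Park District: $233,896 × 0.00263 = $615.14648
Total = $5,047.47568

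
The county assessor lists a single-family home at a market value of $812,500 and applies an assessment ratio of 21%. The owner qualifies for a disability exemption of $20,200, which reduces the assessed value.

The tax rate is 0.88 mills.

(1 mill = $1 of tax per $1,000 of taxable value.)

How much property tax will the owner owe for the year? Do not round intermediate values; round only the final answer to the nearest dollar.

$132

Assessed value = $812,500 × 0.21 = $170,625
Taxable value = $170,625 − $20,200 = $150,425
Tax = $150,425 × 0.00088 = $132.374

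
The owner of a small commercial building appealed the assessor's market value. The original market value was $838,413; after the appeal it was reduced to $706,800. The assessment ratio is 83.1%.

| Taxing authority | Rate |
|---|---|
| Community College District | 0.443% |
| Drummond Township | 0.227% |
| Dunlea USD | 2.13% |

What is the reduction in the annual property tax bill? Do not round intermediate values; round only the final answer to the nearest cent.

$3,062.37

Old assessed value = $838,413 × 0.831 = $696,721.203
New assessed value = $706,800 × 0.831 = $587,350.8
Combined rate = 0.00443 + 0.00227 + 0.0213 = 0.028
Old tax = $696,721.203 × 0.028 = $19,508.193684
New tax = $587,350.8 × 0.028 = $16,445.8224
Reduction = $19,508.193684 − $16,445.8224 = $3,062.371284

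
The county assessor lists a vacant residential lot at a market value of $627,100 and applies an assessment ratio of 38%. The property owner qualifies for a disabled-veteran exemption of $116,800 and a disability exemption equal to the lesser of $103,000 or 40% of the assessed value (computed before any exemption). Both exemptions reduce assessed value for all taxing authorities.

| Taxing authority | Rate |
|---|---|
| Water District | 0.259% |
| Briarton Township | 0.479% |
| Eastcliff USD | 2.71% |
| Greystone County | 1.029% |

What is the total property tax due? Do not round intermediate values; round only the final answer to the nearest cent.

$1,172.02

Assessed value = $627,100 × 0.38 = $238,298
Disability exemption = min($103,000, 40% × $238,298) = min($103,000, $95,319.2) = $95,319.2 (percentage binds)
Taxable value = $238,298 − $116,800 − $95,319.2 = $26,178.8
Water District: $26,178.8 × 0.00259 = $67.803092
Briarton Township: $26,178.8 × 0.00479 = $125.396452
Eastcliff USD: $26,178.8 × 0.0271 = $709.44548
Greystone County: $26,178.8 × 0.01029 = $269.379852
Total = $1,172.024876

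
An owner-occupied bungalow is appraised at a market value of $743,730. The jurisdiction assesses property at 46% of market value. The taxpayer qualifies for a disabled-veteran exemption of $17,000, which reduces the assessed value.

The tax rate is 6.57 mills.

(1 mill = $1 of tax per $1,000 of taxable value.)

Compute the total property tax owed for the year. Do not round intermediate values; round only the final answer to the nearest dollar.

Assessed value = $743,730 × 0.46 = $342,115.8
Taxable value = $342,115.8 − $17,000 = $325,115.8
Tax = $325,115.8 × 0.00657 = $2,136.010806

$2,136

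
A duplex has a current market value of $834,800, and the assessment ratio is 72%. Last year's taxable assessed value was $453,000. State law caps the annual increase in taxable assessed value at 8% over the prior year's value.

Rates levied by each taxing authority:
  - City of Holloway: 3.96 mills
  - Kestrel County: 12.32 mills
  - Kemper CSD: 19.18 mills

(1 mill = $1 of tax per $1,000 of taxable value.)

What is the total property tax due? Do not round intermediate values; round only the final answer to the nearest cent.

Uncapped assessed value = $834,800 × 0.72 = $601,056
Cap limit = $453,000 × 1.08 = $489,240
Taxable assessed value = min($601,056, $489,240) = $489,240 (cap binds)
City of Holloway: $489,240 × 0.00396 = $1,937.3904
Kestrel County: $489,240 × 0.01232 = $6,027.4368
Kemper CSD: $489,240 × 0.01918 = $9,383.6232
Total = $17,348.4504

$17,348.45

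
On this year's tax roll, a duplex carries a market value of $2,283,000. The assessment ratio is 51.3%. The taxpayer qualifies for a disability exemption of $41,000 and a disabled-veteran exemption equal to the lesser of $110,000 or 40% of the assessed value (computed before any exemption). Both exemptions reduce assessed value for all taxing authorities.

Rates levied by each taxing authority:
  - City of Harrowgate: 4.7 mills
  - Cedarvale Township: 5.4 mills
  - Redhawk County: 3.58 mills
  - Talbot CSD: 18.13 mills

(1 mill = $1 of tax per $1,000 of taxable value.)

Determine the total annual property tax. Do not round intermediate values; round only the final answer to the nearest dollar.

$32,452

Assessed value = $2,283,000 × 0.513 = $1,171,179
Disabled-veteran exemption = min($110,000, 40% × $1,171,179) = min($110,000, $468,471.6) = $110,000 (dollar cap binds)
Taxable value = $1,171,179 − $41,000 − $110,000 = $1,020,179
City of Harrowgate: $1,020,179 × 0.0047 = $4,794.8413
Cedarvale Township: $1,020,179 × 0.0054 = $5,508.9666
Redhawk County: $1,020,179 × 0.00358 = $3,652.24082
Talbot CSD: $1,020,179 × 0.01813 = $18,495.84527
Total = $32,451.89399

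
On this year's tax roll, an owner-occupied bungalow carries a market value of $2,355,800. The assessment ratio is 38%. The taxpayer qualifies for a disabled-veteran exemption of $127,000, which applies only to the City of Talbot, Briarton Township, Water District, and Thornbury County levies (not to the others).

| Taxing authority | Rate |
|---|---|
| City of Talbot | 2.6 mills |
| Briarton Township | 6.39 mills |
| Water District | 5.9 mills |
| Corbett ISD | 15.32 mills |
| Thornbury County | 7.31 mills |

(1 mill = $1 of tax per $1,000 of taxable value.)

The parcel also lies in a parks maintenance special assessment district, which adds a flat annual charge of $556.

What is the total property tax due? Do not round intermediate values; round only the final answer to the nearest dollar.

Assessed value = $2,355,800 × 0.38 = $895,204
City of Talbot: ($895,204 − $127,000) × 0.0026 = $768,204 × 0.0026 = $1,997.3304
Briarton Township: ($895,204 − $127,000) × 0.00639 = $768,204 × 0.00639 = $4,908.82356
Water District: ($895,204 − $127,000) × 0.0059 = $768,204 × 0.0059 = $4,532.4036
Corbett ISD: $895,204 × 0.01532 = $13,714.52528
Thornbury County: ($895,204 − $127,000) × 0.00731 = $768,204 × 0.00731 = $5,615.57124
Levies subtotal = $30,768.65408
Total = $30,768.65408 + $556 = $31,324.65408

$31,325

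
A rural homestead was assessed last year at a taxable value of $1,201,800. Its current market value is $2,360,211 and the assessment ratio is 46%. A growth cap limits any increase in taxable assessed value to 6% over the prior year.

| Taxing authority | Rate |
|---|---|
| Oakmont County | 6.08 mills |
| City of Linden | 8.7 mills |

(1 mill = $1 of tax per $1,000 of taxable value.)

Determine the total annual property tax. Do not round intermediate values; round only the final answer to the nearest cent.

Uncapped assessed value = $2,360,211 × 0.46 = $1,085,697.06
Cap limit = $1,201,800 × 1.06 = $1,273,908
Taxable assessed value = min($1,085,697.06, $1,273,908) = $1,085,697.06 (cap does not bind)
Oakmont County: $1,085,697.06 × 0.00608 = $6,601.0381248
City of Linden: $1,085,697.06 × 0.0087 = $9,445.564422
Total = $16,046.6025468

$16,046.60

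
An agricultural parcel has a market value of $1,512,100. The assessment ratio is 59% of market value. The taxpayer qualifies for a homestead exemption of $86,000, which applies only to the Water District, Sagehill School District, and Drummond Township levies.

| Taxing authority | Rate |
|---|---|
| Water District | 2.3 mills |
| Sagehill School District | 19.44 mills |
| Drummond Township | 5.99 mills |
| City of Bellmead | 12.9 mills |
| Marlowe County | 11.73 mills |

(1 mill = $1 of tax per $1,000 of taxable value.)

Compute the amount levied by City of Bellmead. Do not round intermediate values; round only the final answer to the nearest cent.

Assessed value = $1,512,100 × 0.59 = $892,139
City of Bellmead taxable value = $892,139 (exemption does not apply)
City of Bellmead levy = $892,139 × 0.0129 = $11,508.5931

$11,508.59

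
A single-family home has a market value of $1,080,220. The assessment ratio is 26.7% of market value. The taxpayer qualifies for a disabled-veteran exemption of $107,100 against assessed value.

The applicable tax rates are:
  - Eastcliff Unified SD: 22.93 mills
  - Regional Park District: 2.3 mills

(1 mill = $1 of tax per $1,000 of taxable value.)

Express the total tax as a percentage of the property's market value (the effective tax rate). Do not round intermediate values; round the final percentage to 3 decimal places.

Assessed value = $1,080,220 × 0.267 = $288,418.74
Taxable value = $288,418.74 − $107,100 = $181,318.74
Eastcliff Unified SD: $181,318.74 × 0.02293 = $4,157.6387082
Regional Park District: $181,318.74 × 0.0023 = $417.033102
Total tax = $4,574.6718102
Effective rate = $4,574.6718102 ÷ $1,080,220 = 0.423% of market value

0.423%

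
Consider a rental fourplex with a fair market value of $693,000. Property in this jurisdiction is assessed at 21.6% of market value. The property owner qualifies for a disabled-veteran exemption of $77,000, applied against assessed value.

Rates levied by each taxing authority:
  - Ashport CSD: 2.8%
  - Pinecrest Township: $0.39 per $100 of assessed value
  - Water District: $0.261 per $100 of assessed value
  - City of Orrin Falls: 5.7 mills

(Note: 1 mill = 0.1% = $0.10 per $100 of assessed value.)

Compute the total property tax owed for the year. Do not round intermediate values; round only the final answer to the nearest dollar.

Assessed value = $693,000 × 0.216 = $149,688
Taxable value = $149,688 − $77,000 = $72,688
Ashport CSD: $72,688 × 0.028 = $2,035.264
Pinecrest Township: $72,688 × 0.0039 = $283.4832
Water District: $72,688 × 0.00261 = $189.71568
City of Orrin Falls: $72,688 × 0.0057 = $414.3216
Total = $2,922.78448

$2,923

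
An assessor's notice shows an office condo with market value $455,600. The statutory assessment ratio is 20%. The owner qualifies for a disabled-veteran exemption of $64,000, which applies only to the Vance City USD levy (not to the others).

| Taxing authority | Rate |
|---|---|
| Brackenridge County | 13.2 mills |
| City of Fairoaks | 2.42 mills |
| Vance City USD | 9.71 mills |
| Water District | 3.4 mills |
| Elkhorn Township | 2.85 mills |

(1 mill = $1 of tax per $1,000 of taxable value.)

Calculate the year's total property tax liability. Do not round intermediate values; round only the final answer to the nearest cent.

Assessed value = $455,600 × 0.2 = $91,120
Brackenridge County: $91,120 × 0.0132 = $1,202.784
City of Fairoaks: $91,120 × 0.00242 = $220.5104
Vance City USD: ($91,120 − $64,000) × 0.00971 = $27,120 × 0.00971 = $263.3352
Water District: $91,120 × 0.0034 = $309.808
Elkhorn Township: $91,120 × 0.00285 = $259.692
Total = $2,256.1296

$2,256.13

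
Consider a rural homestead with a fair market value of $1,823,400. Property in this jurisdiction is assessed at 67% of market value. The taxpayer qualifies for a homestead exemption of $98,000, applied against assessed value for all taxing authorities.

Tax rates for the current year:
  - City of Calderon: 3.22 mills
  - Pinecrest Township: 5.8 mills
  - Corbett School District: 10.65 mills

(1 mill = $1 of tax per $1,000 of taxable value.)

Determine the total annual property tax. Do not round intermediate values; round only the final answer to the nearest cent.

Assessed value = $1,823,400 × 0.67 = $1,221,678
Taxable value = $1,221,678 − $98,000 = $1,123,678
City of Calderon: $1,123,678 × 0.00322 = $3,618.24316
Pinecrest Township: $1,123,678 × 0.0058 = $6,517.3324
Corbett School District: $1,123,678 × 0.01065 = $11,967.1707
Total = $3,618.24316 + $6,517.3324 + $11,967.1707 = $22,102.74626

$22,102.75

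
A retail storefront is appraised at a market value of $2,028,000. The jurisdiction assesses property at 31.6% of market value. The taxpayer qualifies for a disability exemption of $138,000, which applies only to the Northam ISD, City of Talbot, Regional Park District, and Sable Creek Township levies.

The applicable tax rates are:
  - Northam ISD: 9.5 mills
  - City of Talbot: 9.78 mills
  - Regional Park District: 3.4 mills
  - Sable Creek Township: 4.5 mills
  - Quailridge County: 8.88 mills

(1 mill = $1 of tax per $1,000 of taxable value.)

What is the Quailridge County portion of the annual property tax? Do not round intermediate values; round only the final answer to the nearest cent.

Assessed value = $2,028,000 × 0.316 = $640,848
Quailridge County taxable value = $640,848 (exemption does not apply)
Quailridge County levy = $640,848 × 0.00888 = $5,690.73024

$5,690.73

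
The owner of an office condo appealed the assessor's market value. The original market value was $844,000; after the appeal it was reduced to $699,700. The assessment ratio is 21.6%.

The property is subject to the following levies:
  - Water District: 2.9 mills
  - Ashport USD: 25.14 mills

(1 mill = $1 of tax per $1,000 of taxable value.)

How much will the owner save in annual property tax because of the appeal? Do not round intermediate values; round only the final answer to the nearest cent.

$873.97

Old assessed value = $844,000 × 0.216 = $182,304
New assessed value = $699,700 × 0.216 = $151,135.2
Combined rate = 0.0029 + 0.02514 = 0.02804
Old tax = $182,304 × 0.02804 = $5,111.80416
New tax = $151,135.2 × 0.02804 = $4,237.831008
Reduction = $5,111.80416 − $4,237.831008 = $873.973152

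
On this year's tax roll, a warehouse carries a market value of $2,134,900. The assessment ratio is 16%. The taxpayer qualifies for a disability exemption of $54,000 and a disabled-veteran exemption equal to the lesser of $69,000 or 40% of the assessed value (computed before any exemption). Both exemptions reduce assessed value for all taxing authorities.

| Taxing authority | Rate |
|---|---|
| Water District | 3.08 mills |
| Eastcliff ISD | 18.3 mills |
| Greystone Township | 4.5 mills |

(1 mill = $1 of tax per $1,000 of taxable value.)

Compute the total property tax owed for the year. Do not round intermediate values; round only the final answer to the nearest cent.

$5,656.95

Assessed value = $2,134,900 × 0.16 = $341,584
Disabled-veteran exemption = min($69,000, 40% × $341,584) = min($69,000, $136,633.6) = $69,000 (dollar cap binds)
Taxable value = $341,584 − $54,000 − $69,000 = $218,584
Water District: $218,584 × 0.00308 = $673.23872
Eastcliff ISD: $218,584 × 0.0183 = $4,000.0872
Greystone Township: $218,584 × 0.0045 = $983.628
Total = $5,656.95392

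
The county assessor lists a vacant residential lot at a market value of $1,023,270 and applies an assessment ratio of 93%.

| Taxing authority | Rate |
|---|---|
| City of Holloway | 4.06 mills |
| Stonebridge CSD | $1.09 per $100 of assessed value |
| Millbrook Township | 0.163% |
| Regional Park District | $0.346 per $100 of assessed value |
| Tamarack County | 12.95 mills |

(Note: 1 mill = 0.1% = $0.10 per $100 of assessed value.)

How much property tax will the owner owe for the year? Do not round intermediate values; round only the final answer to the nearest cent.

$31,404.16

Assessed value = $1,023,270 × 0.93 = $951,641.1
City of Holloway: $951,641.1 × 0.00406 = $3,863.662866
Stonebridge CSD: $951,641.1 × 0.0109 = $10,372.88799
Millbrook Township: $951,641.1 × 0.00163 = $1,551.174993
Regional Park District: $951,641.1 × 0.00346 = $3,292.678206
Tamarack County: $951,641.1 × 0.01295 = $12,323.752245
Total = $31,404.1563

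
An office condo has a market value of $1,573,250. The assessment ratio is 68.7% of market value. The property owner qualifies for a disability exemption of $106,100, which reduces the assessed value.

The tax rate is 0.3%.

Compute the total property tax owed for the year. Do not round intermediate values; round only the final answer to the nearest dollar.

Assessed value = $1,573,250 × 0.687 = $1,080,822.75
Taxable value = $1,080,822.75 − $106,100 = $974,722.75
Tax = $974,722.75 × 0.003 = $2,924.16825

$2,924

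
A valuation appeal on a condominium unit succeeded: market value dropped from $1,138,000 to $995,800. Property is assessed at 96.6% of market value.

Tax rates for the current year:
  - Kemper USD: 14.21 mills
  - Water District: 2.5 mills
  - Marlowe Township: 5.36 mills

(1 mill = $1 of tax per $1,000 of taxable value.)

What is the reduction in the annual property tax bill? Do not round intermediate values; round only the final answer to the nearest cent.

Old assessed value = $1,138,000 × 0.966 = $1,099,308
New assessed value = $995,800 × 0.966 = $961,942.8
Combined rate = 0.01421 + 0.0025 + 0.00536 = 0.02207
Old tax = $1,099,308 × 0.02207 = $24,261.72756
New tax = $961,942.8 × 0.02207 = $21,230.077596
Reduction = $24,261.72756 − $21,230.077596 = $3,031.649964

$3,031.65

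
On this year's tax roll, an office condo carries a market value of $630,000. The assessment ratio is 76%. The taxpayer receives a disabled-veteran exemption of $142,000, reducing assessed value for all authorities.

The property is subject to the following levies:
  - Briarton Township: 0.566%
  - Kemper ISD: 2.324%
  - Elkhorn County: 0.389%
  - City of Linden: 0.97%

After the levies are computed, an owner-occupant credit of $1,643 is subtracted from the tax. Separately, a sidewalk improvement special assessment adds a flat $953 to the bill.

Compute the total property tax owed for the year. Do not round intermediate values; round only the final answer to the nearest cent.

Assessed value = $630,000 × 0.76 = $478,800
Taxable value = $478,800 − $142,000 = $336,800
Briarton Township: $336,800 × 0.00566 = $1,906.288
Kemper ISD: $336,800 × 0.02324 = $7,827.232
Elkhorn County: $336,800 × 0.00389 = $1,310.152
City of Linden: $336,800 × 0.0097 = $3,266.96
Levies subtotal = $14,310.632
After credit = $14,310.632 − $1,643 = $12,667.632
Total = $12,667.632 + $953 = $13,620.632

$13,620.63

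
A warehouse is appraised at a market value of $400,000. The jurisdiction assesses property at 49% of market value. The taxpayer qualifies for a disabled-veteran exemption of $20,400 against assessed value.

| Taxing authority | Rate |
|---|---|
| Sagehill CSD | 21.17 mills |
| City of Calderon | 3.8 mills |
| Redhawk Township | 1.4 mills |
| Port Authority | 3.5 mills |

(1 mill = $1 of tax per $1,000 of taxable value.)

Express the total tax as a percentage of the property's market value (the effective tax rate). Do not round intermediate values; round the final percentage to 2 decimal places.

1.31%

Assessed value = $400,000 × 0.49 = $196,000
Taxable value = $196,000 − $20,400 = $175,600
Sagehill CSD: $175,600 × 0.02117 = $3,717.452
City of Calderon: $175,600 × 0.0038 = $667.28
Redhawk Township: $175,600 × 0.0014 = $245.84
Port Authority: $175,600 × 0.0035 = $614.6
Total tax = $5,245.172
Effective rate = $5,245.172 ÷ $400,000 = 1.31% of market value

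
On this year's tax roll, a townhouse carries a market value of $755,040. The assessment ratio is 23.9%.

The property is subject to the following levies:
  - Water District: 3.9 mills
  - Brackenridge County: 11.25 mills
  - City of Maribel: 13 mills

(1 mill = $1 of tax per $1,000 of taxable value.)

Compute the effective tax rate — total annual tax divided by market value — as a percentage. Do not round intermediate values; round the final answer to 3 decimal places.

0.673%

Assessed value = $755,040 × 0.239 = $180,454.56
Water District: $180,454.56 × 0.0039 = $703.772784
Brackenridge County: $180,454.56 × 0.01125 = $2,030.1138
City of Maribel: $180,454.56 × 0.013 = $2,345.90928
Total tax = $5,079.795864
Effective rate = $5,079.795864 ÷ $755,040 = 0.673% of market value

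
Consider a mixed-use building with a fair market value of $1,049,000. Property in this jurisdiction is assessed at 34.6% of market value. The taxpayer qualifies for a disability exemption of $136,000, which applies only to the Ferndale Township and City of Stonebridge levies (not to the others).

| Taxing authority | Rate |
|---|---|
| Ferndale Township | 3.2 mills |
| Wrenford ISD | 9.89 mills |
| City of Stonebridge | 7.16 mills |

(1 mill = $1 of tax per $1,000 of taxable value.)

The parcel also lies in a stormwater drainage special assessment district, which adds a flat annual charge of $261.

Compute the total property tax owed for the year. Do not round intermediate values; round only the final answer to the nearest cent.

Assessed value = $1,049,000 × 0.346 = $362,954
Ferndale Township: ($362,954 − $136,000) × 0.0032 = $226,954 × 0.0032 = $726.2528
Wrenford ISD: $362,954 × 0.00989 = $3,589.61506
City of Stonebridge: ($362,954 − $136,000) × 0.00716 = $226,954 × 0.00716 = $1,624.99064
Levies subtotal = $5,940.8585
Total = $5,940.8585 + $261 = $6,201.8585

$6,201.86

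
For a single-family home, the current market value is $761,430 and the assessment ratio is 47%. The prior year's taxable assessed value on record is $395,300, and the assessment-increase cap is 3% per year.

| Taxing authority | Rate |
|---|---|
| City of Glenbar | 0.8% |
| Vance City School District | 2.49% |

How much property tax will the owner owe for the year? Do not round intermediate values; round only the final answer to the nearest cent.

$11,773.99

Uncapped assessed value = $761,430 × 0.47 = $357,872.1
Cap limit = $395,300 × 1.03 = $407,159
Taxable assessed value = min($357,872.1, $407,159) = $357,872.1 (cap does not bind)
City of Glenbar: $357,872.1 × 0.008 = $2,862.9768
Vance City School District: $357,872.1 × 0.0249 = $8,911.01529
Total = $11,773.99209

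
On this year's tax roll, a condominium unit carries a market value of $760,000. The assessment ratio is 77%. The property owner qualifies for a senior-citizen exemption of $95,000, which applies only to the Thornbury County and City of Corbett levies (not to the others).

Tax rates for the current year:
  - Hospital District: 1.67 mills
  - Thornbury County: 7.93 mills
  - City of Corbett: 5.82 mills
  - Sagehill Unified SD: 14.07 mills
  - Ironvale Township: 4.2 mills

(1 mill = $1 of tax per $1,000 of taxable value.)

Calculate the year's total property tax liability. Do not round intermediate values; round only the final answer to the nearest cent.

$18,409.14

Assessed value = $760,000 × 0.77 = $585,200
Hospital District: $585,200 × 0.00167 = $977.284
Thornbury County: ($585,200 − $95,000) × 0.00793 = $490,200 × 0.00793 = $3,887.286
City of Corbett: ($585,200 − $95,000) × 0.00582 = $490,200 × 0.00582 = $2,852.964
Sagehill Unified SD: $585,200 × 0.01407 = $8,233.764
Ironvale Township: $585,200 × 0.0042 = $2,457.84
Total = $18,409.138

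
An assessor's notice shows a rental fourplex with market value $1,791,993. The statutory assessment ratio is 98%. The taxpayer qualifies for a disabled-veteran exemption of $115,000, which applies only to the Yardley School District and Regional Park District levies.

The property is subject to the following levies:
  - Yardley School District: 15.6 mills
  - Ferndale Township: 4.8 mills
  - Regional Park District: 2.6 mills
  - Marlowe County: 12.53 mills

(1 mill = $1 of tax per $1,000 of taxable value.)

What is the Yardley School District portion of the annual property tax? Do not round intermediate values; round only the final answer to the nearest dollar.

Assessed value = $1,791,993 × 0.98 = $1,756,153.14
Yardley School District taxable value = $1,756,153.14 − $115,000 = $1,641,153.14
Yardley School District levy = $1,641,153.14 × 0.0156 = $25,601.988984

$25,602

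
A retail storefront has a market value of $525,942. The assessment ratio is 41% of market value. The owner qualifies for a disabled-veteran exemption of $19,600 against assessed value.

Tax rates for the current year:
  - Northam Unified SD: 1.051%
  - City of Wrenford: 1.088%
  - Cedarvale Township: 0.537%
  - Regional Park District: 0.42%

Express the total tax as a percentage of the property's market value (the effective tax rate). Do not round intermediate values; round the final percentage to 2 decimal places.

Assessed value = $525,942 × 0.41 = $215,636.22
Taxable value = $215,636.22 − $19,600 = $196,036.22
Northam Unified SD: $196,036.22 × 0.01051 = $2,060.3406722
City of Wrenford: $196,036.22 × 0.01088 = $2,132.8740736
Cedarvale Township: $196,036.22 × 0.00537 = $1,052.7145014
Regional Park District: $196,036.22 × 0.0042 = $823.352124
Total tax = $6,069.2813712
Effective rate = $6,069.2813712 ÷ $525,942 = 1.15% of market value

1.15%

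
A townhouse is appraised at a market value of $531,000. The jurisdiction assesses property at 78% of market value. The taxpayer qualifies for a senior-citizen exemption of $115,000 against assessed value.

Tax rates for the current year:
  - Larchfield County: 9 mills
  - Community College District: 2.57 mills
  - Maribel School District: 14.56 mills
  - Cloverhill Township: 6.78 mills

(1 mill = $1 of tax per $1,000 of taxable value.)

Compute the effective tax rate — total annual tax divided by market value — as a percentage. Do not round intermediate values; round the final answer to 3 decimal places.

Assessed value = $531,000 × 0.78 = $414,180
Taxable value = $414,180 − $115,000 = $299,180
Larchfield County: $299,180 × 0.009 = $2,692.62
Community College District: $299,180 × 0.00257 = $768.8926
Maribel School District: $299,180 × 0.01456 = $4,356.0608
Cloverhill Township: $299,180 × 0.00678 = $2,028.4404
Total tax = $9,846.0138
Effective rate = $9,846.0138 ÷ $531,000 = 1.854% of market value

1.854%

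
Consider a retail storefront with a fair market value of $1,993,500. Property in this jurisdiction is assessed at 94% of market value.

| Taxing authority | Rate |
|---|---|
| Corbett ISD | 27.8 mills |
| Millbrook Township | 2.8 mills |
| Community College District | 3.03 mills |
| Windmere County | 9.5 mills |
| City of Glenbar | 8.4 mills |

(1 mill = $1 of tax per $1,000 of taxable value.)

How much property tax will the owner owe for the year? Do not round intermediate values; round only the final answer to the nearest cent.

$96,561.55

Assessed value = $1,993,500 × 0.94 = $1,873,890
Corbett ISD: $1,873,890 × 0.0278 = $52,094.142
Millbrook Township: $1,873,890 × 0.0028 = $5,246.892
Community College District: $1,873,890 × 0.00303 = $5,677.8867
Windmere County: $1,873,890 × 0.0095 = $17,801.955
City of Glenbar: $1,873,890 × 0.0084 = $15,740.676
Total = $52,094.142 + $5,246.892 + $5,677.8867 + $17,801.955 + $15,740.676 = $96,561.5517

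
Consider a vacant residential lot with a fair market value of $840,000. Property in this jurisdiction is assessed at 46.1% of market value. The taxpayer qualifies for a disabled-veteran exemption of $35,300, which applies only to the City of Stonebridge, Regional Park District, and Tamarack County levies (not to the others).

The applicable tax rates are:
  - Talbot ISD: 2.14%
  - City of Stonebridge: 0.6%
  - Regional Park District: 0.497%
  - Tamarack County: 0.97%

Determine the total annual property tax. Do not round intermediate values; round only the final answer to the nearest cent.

Assessed value = $840,000 × 0.461 = $387,240
Talbot ISD: $387,240 × 0.0214 = $8,286.936
City of Stonebridge: ($387,240 − $35,300) × 0.006 = $351,940 × 0.006 = $2,111.64
Regional Park District: ($387,240 − $35,300) × 0.00497 = $351,940 × 0.00497 = $1,749.1418
Tamarack County: ($387,240 − $35,300) × 0.0097 = $351,940 × 0.0097 = $3,413.818
Total = $15,561.5358

$15,561.54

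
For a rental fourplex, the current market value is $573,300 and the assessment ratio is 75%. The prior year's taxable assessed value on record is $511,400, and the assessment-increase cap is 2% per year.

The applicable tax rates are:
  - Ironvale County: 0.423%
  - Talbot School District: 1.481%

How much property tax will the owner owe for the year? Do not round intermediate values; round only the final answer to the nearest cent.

$8,186.72

Uncapped assessed value = $573,300 × 0.75 = $429,975
Cap limit = $511,400 × 1.02 = $521,628
Taxable assessed value = min($429,975, $521,628) = $429,975 (cap does not bind)
Ironvale County: $429,975 × 0.00423 = $1,818.79425
Talbot School District: $429,975 × 0.01481 = $6,367.92975
Total = $8,186.724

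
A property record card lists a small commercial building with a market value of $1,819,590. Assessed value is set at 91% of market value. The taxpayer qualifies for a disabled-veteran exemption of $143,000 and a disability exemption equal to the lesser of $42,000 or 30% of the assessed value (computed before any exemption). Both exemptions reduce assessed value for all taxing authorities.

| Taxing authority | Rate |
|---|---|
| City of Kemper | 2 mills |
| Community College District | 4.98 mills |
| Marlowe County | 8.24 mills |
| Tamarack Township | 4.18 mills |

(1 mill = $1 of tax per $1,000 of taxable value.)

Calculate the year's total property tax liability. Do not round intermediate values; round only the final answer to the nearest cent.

Assessed value = $1,819,590 × 0.91 = $1,655,826.9
Disability exemption = min($42,000, 30% × $1,655,826.9) = min($42,000, $496,748.07) = $42,000 (dollar cap binds)
Taxable value = $1,655,826.9 − $143,000 − $42,000 = $1,470,826.9
City of Kemper: $1,470,826.9 × 0.002 = $2,941.6538
Community College District: $1,470,826.9 × 0.00498 = $7,324.717962
Marlowe County: $1,470,826.9 × 0.00824 = $12,119.613656
Tamarack Township: $1,470,826.9 × 0.00418 = $6,148.056442
Total = $28,534.04186

$28,534.04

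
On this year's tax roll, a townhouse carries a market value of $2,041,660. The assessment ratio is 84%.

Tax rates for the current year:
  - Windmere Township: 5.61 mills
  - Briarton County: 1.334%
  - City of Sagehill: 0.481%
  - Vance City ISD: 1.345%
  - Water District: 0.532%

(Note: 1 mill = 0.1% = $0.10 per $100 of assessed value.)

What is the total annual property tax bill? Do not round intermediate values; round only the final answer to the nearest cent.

Assessed value = $2,041,660 × 0.84 = $1,714,994.4
Windmere Township: $1,714,994.4 × 0.00561 = $9,621.118584
Briarton County: $1,714,994.4 × 0.01334 = $22,878.025296
City of Sagehill: $1,714,994.4 × 0.00481 = $8,249.123064
Vance City ISD: $1,714,994.4 × 0.01345 = $23,066.67468
Water District: $1,714,994.4 × 0.00532 = $9,123.770208
Total = $72,938.711832

$72,938.71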